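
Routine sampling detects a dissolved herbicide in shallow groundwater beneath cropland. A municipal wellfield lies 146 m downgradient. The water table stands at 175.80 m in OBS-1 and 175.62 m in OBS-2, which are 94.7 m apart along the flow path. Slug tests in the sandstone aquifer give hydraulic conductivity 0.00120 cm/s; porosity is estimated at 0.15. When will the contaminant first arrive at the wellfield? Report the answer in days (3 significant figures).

11100 days

Hydraulic gradient i = (175.80 − 175.62) / 94.7 = 0.18 / 94.7 = 0.001901
K = 0.00120 cm/s × 864 = 1.037 m/d
q = Ki = 1.037 × 0.001901 = 0.001971 m/d
Seepage velocity v = q / n = 0.001971 / 0.15 = 0.01314 m/d
t = L / v = 146 / 0.01314 = 11110 d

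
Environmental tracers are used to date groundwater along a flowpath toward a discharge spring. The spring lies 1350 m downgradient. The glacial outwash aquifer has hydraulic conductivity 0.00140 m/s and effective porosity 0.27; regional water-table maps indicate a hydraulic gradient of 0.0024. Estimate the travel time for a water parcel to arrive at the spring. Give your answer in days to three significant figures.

1260 days

K = 0.00140 m/s × 86400 s/d = 121.0 m/d
Darcy flux q = K·i = 121.0 × 0.0024 = 0.2903 m/d
Average linear velocity = 0.2903 / 0.27 = 1.075 m/d
t = L / v = 1350 / 1.075 = 1256 d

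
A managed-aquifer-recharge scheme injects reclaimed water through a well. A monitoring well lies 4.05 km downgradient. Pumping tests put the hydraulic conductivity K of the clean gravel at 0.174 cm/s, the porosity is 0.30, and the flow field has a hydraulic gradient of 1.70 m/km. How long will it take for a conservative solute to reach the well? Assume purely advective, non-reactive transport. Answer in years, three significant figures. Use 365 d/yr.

13.0 years

K = 0.174 cm/s × 864 = 150.3 m/d
Darcy flux q = K·i = 150.3 × 0.0017 = 0.2556 m/d
v_s = q/n_e = 0.2556/0.30 = 0.8519 m/d
L = 4.05 km = 4050 m
t = L / v = 4050 / 0.8519 = 4754 d
   = 4754 / 365 = 13.0 yr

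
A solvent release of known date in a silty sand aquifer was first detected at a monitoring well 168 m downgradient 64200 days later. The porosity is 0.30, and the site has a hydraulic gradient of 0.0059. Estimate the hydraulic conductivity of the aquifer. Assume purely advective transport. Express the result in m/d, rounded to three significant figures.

0.133 m/d

v = L / t = 168 / 64200 = 0.002617 m/d
K = v · n / i = 0.002617 × 0.30 / 0.0059 = 0.133 m/d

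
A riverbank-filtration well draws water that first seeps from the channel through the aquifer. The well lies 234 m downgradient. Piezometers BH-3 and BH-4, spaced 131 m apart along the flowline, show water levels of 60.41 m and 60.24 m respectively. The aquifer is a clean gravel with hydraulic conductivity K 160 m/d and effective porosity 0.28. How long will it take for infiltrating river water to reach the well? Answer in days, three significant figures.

Hydraulic gradient i = (60.41 − 60.24) / 131 = 0.17 / 131 = 0.001298
Specific discharge q = 160 × 0.001298 = 0.2076 m/d
Average linear velocity = 0.2076 / 0.28 = 0.7415 m/d
t = L / v = 234 / 0.7415 = 315.6 d

316 days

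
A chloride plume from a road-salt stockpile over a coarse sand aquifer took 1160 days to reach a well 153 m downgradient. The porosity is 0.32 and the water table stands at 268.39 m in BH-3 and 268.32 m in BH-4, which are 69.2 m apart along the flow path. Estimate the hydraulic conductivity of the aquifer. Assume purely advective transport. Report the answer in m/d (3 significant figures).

Hydraulic gradient i = (268.39 − 268.32) / 69.2 = 0.07 / 69.2 = 0.001012
v = L / t = 153 / 1160 = 0.1319 m/d
K = v · n / i = 0.1319 × 0.32 / 0.001012 = 41.7 m/d

41.7 m/d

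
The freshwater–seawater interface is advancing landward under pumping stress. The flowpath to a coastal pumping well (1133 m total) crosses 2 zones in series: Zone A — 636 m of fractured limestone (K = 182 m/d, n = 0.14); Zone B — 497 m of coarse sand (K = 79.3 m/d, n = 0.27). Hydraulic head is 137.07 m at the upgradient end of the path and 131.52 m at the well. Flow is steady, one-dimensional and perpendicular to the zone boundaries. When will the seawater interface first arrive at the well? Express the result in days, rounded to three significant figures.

393 days

Total head drop ΔH = 137.07 − 131.52 = 5.55 m
Steady 1-D flow in series ⇒ the Darcy flux q is identical in every zone and the zone head losses add (resistances L/K in series).
Σ(L/K) = 636/182 + 497/79.3 = 3.495 + 6.267 = 9.762 d
q = ΔH / Σ(L/K) = 5.55 / 9.762 = 0.5685 m/d (same in every zone)
Zone A: v = q/n = 0.5685/0.14 = 4.061 m/d → t_A = 636/4.061 = 156.6 d
Zone B: v = q/n = 0.5685/0.27 = 2.106 m/d → t_B = 497/2.106 = 236.0 d
Total t = 156.6 + 236.0 = 392.6 d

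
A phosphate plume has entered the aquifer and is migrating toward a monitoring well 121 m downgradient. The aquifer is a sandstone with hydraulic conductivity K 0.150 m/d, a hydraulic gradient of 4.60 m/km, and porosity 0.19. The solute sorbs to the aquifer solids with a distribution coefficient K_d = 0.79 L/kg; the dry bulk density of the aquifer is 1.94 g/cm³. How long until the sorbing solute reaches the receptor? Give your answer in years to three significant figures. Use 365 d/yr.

Specific discharge q = 0.150 × 0.0046 = 6.900e-4 m/d
v = Ki/n = 0.150·0.0046/0.19 = 0.003632 m/d
Retardation R = 1 + ρ_b·K_d/n = 1 + 1.94×0.79/0.19 = 9.066
Contaminant velocity v_c = v/R = 0.003632/9.066 = 4.006e-4 m/d
t = L/v_c = 121/4.006e-4 = 302100 d
   = 302100/365 = 828 yr

828 years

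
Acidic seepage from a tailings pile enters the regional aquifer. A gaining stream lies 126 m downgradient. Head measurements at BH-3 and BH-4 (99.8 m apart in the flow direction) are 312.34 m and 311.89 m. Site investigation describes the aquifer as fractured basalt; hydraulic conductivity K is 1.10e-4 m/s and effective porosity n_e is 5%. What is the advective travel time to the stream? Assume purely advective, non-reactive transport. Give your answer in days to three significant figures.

Hydraulic gradient i = (312.34 − 311.89) / 99.8 = 0.45 / 99.8 = 0.004509
K = 1.10e-4 m/s × 86400 s/d = 9.504 m/d
q = Ki = 9.504 × 0.004509 = 0.04285 m/d
Seepage velocity v = q / n = 0.04285 / 0.05 = 0.8571 m/d
t = L / v = 126 / 0.8571 = 147.0 d

147 days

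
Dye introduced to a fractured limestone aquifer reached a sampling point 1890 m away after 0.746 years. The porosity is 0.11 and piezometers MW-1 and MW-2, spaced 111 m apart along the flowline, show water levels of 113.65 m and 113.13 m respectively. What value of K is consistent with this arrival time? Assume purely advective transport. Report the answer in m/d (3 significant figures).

163 m/d

Hydraulic gradient i = (113.65 − 113.13) / 111 = 0.52 / 111 = 0.004685
t = 0.746 years = 272.3 d
v = L / t = 1890 / 272.3 = 6.941 m/d
K = v · n / i = 6.941 × 0.11 / 0.004685 = 163 m/d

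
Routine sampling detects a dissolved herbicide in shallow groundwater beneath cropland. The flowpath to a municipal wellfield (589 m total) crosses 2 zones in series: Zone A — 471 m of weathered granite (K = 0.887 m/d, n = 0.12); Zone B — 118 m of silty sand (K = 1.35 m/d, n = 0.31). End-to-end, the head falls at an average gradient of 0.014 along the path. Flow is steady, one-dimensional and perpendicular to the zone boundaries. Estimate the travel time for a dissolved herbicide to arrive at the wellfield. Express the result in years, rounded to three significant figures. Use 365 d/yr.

Continuity: the same q passes through each zone, so ΔH = q·Σ(L_j/K_j) — the zones act as resistances in series.
Σ(L/K) = 471/0.887 + 118/1.35 = 531.0 + 87.41 = 618.4 d
K_eq = L_total / Σ(L/K) = 589 / 618.4 = 0.9524 m/d
q = K_eq · i = 0.9524 × 0.014 = 0.01333 m/d (same in every zone)
Zone A: v = q/n = 0.01333/0.12 = 0.1111 m/d → t_A = 471/0.1111 = 4239 d
Zone B: v = q/n = 0.01333/0.31 = 0.04301 m/d → t_B = 118/0.04301 = 2743 d
Total t = 4239 + 2743 = 6982 d
   = 6982 / 365 = 19.1 yr

19.1 years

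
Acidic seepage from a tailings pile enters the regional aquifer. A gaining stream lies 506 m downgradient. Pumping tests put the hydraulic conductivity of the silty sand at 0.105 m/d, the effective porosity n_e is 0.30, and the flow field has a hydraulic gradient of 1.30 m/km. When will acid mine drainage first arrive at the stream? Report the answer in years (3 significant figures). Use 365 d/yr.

q = Ki = 0.105 × 0.0013 = 1.365e-4 m/d
v_s = q/n_e = 1.365e-4/0.30 = 4.550e-4 m/d
t = L / v = 506 / 4.550e-4 = 1.112e6 d
   = 1.112e6 / 365 = 3050 yr

3050 years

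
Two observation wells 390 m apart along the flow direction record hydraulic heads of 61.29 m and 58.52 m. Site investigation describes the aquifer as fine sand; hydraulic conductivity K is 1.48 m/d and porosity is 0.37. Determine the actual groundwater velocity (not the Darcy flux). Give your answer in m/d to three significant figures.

0.0284 m/d

Hydraulic gradient i = (61.29 − 58.52) / 390 = 2.77 / 390 = 0.007103
Specific discharge q = 1.48 × 0.007103 = 0.01051 m/d
Seepage velocity v = q / n = 0.01051 / 0.37 = 0.02841 m/d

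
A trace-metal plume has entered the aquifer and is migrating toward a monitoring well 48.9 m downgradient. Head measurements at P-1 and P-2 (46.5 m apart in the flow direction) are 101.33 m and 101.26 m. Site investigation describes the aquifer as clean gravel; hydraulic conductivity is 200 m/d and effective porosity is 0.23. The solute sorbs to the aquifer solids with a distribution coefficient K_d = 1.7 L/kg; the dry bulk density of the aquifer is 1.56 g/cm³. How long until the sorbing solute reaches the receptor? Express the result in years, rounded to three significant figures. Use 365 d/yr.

1.28 years

Hydraulic gradient i = (101.33 − 101.26) / 46.5 = 0.07 / 46.5 = 0.001505
Darcy flux q = K·i = 200 × 0.001505 = 0.3011 m/d
Average linear velocity = 0.3011 / 0.23 = 1.309 m/d
Retardation R = 1 + ρ_b·K_d/n = 1 + 1.56×1.7/0.23 = 12.53
Contaminant velocity v_c = v/R = 1.309/12.53 = 0.1045 m/d
t = L/v_c = 48.9/0.1045 = 468.1 d
   = 468.1/365 = 1.28 yr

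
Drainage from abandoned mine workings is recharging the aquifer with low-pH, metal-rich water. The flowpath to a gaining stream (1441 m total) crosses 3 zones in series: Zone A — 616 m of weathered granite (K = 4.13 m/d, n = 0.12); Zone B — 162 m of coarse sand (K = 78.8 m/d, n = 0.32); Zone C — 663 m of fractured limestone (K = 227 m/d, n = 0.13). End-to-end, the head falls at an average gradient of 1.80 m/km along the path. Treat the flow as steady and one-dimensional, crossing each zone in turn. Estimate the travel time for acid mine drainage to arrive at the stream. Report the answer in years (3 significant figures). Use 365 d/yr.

For zones in series the flux q is common to all zones; the equivalent conductivity is the harmonic (thickness-weighted) mean, K_eq = L_total / Σ(L_j/K_j).
Σ(L/K) = 616/4.13 + 162/78.8 + 663/227 = 149.2 + 2.056 + 2.921 = 154.1 d
K_eq = L_total / Σ(L/K) = 1441 / 154.1 = 9.349 m/d
q = K_eq · i = 9.349 × 0.0018 = 0.01683 m/d (same in every zone)
Zone A: v = q/n = 0.01683/0.12 = 0.1402 m/d → t_A = 616/0.1402 = 4392 d
Zone B: v = q/n = 0.01683/0.32 = 0.05259 m/d → t_B = 162/0.05259 = 3080 d
Zone C: v = q/n = 0.01683/0.13 = 0.1295 m/d → t_C = 663/0.1295 = 5122 d
Total t = 4392 + 3080 + 5122 = 12590 d
   = 12590 / 365 = 34.5 yr

34.5 years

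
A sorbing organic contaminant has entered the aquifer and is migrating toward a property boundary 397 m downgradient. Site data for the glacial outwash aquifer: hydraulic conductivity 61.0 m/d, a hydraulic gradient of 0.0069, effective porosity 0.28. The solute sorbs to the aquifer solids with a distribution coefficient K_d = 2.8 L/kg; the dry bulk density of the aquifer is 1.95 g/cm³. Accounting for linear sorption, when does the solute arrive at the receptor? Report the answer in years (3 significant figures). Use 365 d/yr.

14.8 years

Darcy flux q = K·i = 61.0 × 0.0069 = 0.4209 m/d
Average linear velocity = 0.4209 / 0.28 = 1.503 m/d
Retardation R = 1 + ρ_b·K_d/n = 1 + 1.95×2.8/0.28 = 20.50
Contaminant velocity v_c = v/R = 1.503/20.50 = 0.07333 m/d
t = L/v_c = 397/0.07333 = 5414 d
   = 5414/365 = 14.8 yr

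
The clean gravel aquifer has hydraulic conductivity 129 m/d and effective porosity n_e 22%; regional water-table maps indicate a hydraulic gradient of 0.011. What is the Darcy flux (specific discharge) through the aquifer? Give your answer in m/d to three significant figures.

1.42 m/d

q = Ki = 129 × 0.011 = 1.419 m/d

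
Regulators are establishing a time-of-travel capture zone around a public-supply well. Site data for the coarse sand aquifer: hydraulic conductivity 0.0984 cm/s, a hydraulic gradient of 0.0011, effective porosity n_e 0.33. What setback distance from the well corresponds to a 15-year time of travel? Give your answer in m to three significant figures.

K = 0.0984 cm/s × 864 = 85.02 m/d
q = Ki = 85.02 × 0.0011 = 0.09352 m/d
v = Ki/n = 85.02·0.0011/0.33 = 0.2834 m/d
T = 15 yr × 365 = 5475 d
L = v × T = 0.2834 × 5475 = 1552 m

1550 m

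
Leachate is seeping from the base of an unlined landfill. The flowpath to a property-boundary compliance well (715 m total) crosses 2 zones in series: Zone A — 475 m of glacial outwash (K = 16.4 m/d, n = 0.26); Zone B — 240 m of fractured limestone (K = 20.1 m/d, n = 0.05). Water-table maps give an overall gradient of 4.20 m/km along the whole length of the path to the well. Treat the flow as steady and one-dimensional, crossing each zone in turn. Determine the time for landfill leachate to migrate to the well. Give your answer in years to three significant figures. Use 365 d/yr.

Continuity: the same q passes through each zone, so ΔH = q·Σ(L_j/K_j) — the zones act as resistances in series.
Σ(L/K) = 475/16.4 + 240/20.1 = 28.96 + 11.94 = 40.90 d
K_eq = L_total / Σ(L/K) = 715 / 40.90 = 17.48 m/d
q = K_eq · i = 17.48 × 0.0042 = 0.07342 m/d (same in every zone)
Zone A: v = q/n = 0.07342/0.26 = 0.2824 m/d → t_A = 475/0.2824 = 1682 d
Zone B: v = q/n = 0.07342/0.05 = 1.468 m/d → t_B = 240/1.468 = 163.5 d
Total t = 1682 + 163.5 = 1846 d
   = 1846 / 365 = 5.06 yr

5.06 years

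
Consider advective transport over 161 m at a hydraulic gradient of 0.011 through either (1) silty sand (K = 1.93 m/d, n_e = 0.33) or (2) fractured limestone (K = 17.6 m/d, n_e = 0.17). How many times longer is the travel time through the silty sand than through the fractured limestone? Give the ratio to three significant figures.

Unit 1 (silty sand): v = 1.93×0.011/0.33 = 0.06433 m/d, t = 161/0.06433 = 2503 d
Unit 2 (fractured limestone): v = 17.6×0.011/0.17 = 1.139 m/d, t = 161/1.139 = 141.4 d
t(silty sand) / t(fractured limestone) = 2503/141.4 = 17.7

17.7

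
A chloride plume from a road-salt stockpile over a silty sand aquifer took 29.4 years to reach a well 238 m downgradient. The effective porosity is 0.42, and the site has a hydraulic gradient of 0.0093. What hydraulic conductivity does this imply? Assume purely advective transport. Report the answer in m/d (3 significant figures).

1.00 m/d

t = 29.4 years = 10730 d
v = L / t = 238 / 10730 = 0.02218 m/d
K = v · n / i = 0.02218 × 0.42 / 0.0093 = 1.00 m/d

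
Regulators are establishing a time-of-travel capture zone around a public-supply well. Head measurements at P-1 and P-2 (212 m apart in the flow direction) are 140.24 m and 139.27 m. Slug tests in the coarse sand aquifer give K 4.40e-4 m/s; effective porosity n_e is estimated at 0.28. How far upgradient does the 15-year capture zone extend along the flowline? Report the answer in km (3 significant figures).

Hydraulic gradient i = (140.24 − 139.27) / 212 = 0.97 / 212 = 0.004575
K = 4.40e-4 m/s × 86400 s/d = 38.02 m/d
q = Ki = 38.02 × 0.004575 = 0.1739 m/d
Average linear velocity = 0.1739 / 0.28 = 0.6212 m/d
T = 15 yr × 365 = 5475 d
L = v × T = 0.6212 × 5475 = 3401 m
   = 3.40 km

3.40 km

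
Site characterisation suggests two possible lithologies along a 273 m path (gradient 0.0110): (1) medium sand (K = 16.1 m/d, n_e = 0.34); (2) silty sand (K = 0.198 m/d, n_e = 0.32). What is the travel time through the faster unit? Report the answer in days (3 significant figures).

Unit 1 (medium sand): v = 16.1×0.011/0.34 = 0.5209 m/d, t = 273/0.5209 = 524.1 d
Unit 2 (silty sand): v = 0.198×0.011/0.32 = 0.006806 m/d, t = 273/0.006806 = 40110 d
Faster unit: t = 524 d

524 days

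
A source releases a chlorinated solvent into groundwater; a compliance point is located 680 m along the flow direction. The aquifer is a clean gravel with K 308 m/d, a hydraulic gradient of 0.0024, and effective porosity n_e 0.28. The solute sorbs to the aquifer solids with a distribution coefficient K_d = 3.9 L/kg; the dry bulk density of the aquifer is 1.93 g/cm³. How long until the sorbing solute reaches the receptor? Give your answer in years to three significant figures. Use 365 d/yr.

Specific discharge q = 308 × 0.0024 = 0.7392 m/d
v = Ki/n = 308·0.0024/0.28 = 2.640 m/d
Retardation R = 1 + ρ_b·K_d/n = 1 + 1.93×3.9/0.28 = 27.88
Contaminant velocity v_c = v/R = 2.640/27.88 = 0.09468 m/d
t = L/v_c = 680/0.09468 = 7182 d
   = 7182/365 = 19.7 yr

19.7 years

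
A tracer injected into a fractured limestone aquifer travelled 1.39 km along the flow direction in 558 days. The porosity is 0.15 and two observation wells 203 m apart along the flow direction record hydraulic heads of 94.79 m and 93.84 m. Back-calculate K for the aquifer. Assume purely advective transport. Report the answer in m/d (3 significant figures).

79.8 m/d

Hydraulic gradient i = (94.79 − 93.84) / 203 = 0.95 / 203 = 0.004680
L = 1.39 km = 1390 m
v = L / t = 1390 / 558 = 2.491 m/d
K = v · n / i = 2.491 × 0.15 / 0.004680 = 79.8 m/d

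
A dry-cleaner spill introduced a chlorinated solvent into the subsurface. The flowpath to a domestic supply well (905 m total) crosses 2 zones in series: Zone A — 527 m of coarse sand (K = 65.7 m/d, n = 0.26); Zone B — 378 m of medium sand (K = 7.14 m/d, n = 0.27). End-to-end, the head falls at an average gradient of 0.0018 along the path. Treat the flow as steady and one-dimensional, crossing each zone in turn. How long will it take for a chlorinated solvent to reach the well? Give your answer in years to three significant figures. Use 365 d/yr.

24.5 years

For zones in series the flux q is common to all zones; the equivalent conductivity is the harmonic (thickness-weighted) mean, K_eq = L_total / Σ(L_j/K_j).
Σ(L/K) = 527/65.7 + 378/7.14 = 8.021 + 52.94 = 60.96 d
K_eq = L_total / Σ(L/K) = 905 / 60.96 = 14.85 m/d
q = K_eq · i = 14.85 × 0.0018 = 0.02672 m/d (same in every zone)
Zone A: v = q/n = 0.02672/0.26 = 0.1028 m/d → t_A = 527/0.1028 = 5128 d
Zone B: v = q/n = 0.02672/0.27 = 0.09897 m/d → t_B = 378/0.09897 = 3819 d
Total t = 5128 + 3819 = 8947 d
   = 8947 / 365 = 24.5 yr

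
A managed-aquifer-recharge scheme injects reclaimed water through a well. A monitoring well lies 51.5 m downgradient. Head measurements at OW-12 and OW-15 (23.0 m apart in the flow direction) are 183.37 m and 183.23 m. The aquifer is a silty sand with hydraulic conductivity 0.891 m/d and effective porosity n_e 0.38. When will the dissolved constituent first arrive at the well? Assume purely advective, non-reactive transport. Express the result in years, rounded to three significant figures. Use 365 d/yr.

Hydraulic gradient i = (183.37 − 183.23) / 23.0 = 0.14 / 23.0 = 0.006087
Darcy flux q = K·i = 0.891 × 0.006087 = 0.005423 m/d
Seepage velocity v = q / n = 0.005423 / 0.38 = 0.01427 m/d
t = L / v = 51.5 / 0.01427 = 3608 d
   = 3608 / 365 = 9.89 yr

9.89 years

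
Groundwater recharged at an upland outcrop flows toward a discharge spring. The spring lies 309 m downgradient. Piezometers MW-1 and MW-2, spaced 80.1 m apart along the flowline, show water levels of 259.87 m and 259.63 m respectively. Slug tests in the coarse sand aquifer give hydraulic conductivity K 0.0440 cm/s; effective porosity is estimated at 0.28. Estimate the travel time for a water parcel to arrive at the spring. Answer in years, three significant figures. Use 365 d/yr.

2.08 years

Hydraulic gradient i = (259.87 − 259.63) / 80.1 = 0.24 / 80.1 = 0.002996
K = 0.0440 cm/s × 864 = 38.02 m/d
Darcy flux q = K·i = 38.02 × 0.002996 = 0.1139 m/d
v_s = q/n_e = 0.1139/0.28 = 0.4068 m/d
t = L / v = 309 / 0.4068 = 759.6 d
   = 759.6 / 365 = 2.08 yr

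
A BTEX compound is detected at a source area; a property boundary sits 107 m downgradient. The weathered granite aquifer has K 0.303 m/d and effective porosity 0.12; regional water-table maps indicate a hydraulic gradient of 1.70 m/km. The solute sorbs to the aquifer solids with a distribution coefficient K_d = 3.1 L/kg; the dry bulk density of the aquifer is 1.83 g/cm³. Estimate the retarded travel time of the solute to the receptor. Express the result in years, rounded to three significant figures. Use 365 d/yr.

Specific discharge q = 0.303 × 0.0017 = 5.151e-4 m/d
v = Ki/n = 0.303·0.0017/0.12 = 0.004293 m/d
Retardation R = 1 + ρ_b·K_d/n = 1 + 1.83×3.1/0.12 = 48.28
Contaminant velocity v_c = v/R = 0.004293/48.28 = 8.892e-5 m/d
t = L/v_c = 107/8.892e-5 = 1.203e6 d
   = 1.203e6/365 = 3300 yr

3300 years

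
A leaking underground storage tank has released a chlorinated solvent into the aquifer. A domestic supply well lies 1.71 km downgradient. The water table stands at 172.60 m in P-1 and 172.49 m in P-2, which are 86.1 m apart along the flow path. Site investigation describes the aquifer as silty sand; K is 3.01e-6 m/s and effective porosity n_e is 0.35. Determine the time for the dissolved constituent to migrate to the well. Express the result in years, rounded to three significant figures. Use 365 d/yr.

4940 years

Hydraulic gradient i = (172.60 − 172.49) / 86.1 = 0.11 / 86.1 = 0.001278
K = 3.01e-6 m/s × 86400 s/d = 0.2601 m/d
q = Ki = 0.2601 × 0.001278 = 3.323e-4 m/d
Seepage velocity v = q / n = 3.323e-4 / 0.35 = 9.493e-4 m/d
L = 1.71 km = 1710 m
t = L / v = 1710 / 9.493e-4 = 1.801e6 d
   = 1.801e6 / 365 = 4940 yr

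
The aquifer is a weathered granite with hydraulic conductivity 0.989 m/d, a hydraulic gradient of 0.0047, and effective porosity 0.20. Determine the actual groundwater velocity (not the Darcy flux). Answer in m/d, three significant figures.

0.0232 m/d

Specific discharge q = 0.989 × 0.0047 = 0.004648 m/d
Seepage velocity v = q / n = 0.004648 / 0.20 = 0.02324 m/d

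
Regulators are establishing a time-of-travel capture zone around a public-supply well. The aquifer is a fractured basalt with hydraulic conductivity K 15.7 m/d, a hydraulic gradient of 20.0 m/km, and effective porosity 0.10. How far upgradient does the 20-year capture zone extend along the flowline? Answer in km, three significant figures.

Darcy flux q = K·i = 15.7 × 0.020 = 0.3140 m/d
Seepage velocity v = q / n = 0.3140 / 0.10 = 3.140 m/d
T = 20 yr × 365 = 7300 d
L = v × T = 3.140 × 7300 = 22920 m
   = 22.9 km

22.9 km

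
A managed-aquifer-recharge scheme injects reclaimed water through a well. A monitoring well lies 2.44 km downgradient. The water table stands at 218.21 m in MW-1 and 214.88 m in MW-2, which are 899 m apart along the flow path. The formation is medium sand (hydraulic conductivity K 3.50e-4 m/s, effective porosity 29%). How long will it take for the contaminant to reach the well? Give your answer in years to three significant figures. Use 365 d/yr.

Hydraulic gradient i = (218.21 − 214.88) / 899 = 3.33 / 899 = 0.003704
K = 3.50e-4 m/s × 86400 s/d = 30.24 m/d
Specific discharge q = 30.24 × 0.003704 = 0.1120 m/d
v = Ki/n = 30.24·0.003704/0.29 = 0.3862 m/d
L = 2.44 km = 2440 m
t = L / v = 2440 / 0.3862 = 6317 d
   = 6317 / 365 = 17.3 yr

17.3 years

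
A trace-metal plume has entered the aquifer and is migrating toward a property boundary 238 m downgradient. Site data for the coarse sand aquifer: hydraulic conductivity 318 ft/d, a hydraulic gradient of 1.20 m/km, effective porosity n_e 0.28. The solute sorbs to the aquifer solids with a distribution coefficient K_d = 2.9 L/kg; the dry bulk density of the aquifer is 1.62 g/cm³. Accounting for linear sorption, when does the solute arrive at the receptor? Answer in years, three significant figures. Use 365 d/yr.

27.9 years

K = 318 ft/d × 0.3048 = 96.93 m/d
Darcy flux q = K·i = 96.93 × 0.0012 = 0.1163 m/d
Average linear velocity = 0.1163 / 0.28 = 0.4154 m/d
Retardation R = 1 + ρ_b·K_d/n = 1 + 1.62×2.9/0.28 = 17.78
Contaminant velocity v_c = v/R = 0.4154/17.78 = 0.02337 m/d
t = L/v_c = 238/0.02337 = 10190 d
   = 10190/365 = 27.9 yr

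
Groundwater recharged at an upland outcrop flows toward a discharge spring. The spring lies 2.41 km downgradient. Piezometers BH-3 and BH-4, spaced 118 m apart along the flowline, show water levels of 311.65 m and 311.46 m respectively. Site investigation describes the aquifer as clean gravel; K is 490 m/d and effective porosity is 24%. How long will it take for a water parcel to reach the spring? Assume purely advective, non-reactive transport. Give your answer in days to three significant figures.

Hydraulic gradient i = (311.65 − 311.46) / 118 = 0.19 / 118 = 0.001610
q = Ki = 490 × 0.001610 = 0.7890 m/d
v = Ki/n = 490·0.001610/0.24 = 3.287 m/d
L = 2.41 km = 2410 m
t = L / v = 2410 / 3.287 = 733.1 d

733 days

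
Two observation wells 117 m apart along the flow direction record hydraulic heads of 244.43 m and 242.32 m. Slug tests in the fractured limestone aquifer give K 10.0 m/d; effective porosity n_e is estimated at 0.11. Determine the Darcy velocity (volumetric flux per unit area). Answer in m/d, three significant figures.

Hydraulic gradient i = (244.43 − 242.32) / 117 = 2.11 / 117 = 0.01803
Specific discharge q = 10.0 × 0.01803 = 0.1803 m/d

0.180 m/d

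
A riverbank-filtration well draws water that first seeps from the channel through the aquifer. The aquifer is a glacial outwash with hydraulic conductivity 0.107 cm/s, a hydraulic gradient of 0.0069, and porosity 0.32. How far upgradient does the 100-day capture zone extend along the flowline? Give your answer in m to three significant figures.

199 m

K = 0.107 cm/s × 864 = 92.45 m/d
q = Ki = 92.45 × 0.0069 = 0.6379 m/d
v = Ki/n = 92.45·0.0069/0.32 = 1.993 m/d
L = v × T = 1.993 × 100 = 199.3 m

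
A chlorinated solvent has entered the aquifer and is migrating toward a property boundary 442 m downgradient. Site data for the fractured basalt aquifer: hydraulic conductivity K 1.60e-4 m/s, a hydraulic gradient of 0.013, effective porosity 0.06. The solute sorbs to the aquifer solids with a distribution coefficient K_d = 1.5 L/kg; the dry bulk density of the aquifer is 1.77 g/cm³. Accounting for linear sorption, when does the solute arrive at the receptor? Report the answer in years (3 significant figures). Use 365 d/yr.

18.3 years

K = 1.60e-4 m/s × 86400 s/d = 13.82 m/d
Specific discharge q = 13.82 × 0.013 = 0.1797 m/d
v = Ki/n = 13.82·0.013/0.06 = 2.995 m/d
Retardation R = 1 + ρ_b·K_d/n = 1 + 1.77×1.5/0.06 = 45.25
Contaminant velocity v_c = v/R = 2.995/45.25 = 0.06619 m/d
t = L/v_c = 442/0.06619 = 6678 d
   = 6678/365 = 18.3 yr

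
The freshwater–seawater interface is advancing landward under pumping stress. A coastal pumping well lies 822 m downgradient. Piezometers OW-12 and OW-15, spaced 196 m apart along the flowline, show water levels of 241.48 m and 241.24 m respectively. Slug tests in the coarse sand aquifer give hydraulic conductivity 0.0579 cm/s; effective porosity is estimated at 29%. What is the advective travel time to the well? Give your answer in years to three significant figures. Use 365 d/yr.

Hydraulic gradient i = (241.48 − 241.24) / 196 = 0.24 / 196 = 0.001224
K = 0.0579 cm/s × 864 = 50.03 m/d
Darcy flux q = K·i = 50.03 × 0.001224 = 0.06126 m/d
Seepage velocity v = q / n = 0.06126 / 0.29 = 0.2112 m/d
t = L / v = 822 / 0.2112 = 3892 d
   = 3892 / 365 = 10.7 yr

10.7 years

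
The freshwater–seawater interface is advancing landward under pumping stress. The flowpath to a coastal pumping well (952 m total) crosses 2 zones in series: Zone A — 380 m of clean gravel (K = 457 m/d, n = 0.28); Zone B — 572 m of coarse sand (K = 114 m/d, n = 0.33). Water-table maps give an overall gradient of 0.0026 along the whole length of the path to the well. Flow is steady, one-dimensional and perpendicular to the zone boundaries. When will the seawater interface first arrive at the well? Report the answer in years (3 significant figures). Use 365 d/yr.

1.91 years

Steady 1-D flow in series ⇒ the Darcy flux q is identical in every zone and the zone head losses add (resistances L/K in series).
Σ(L/K) = 380/457 + 572/114 = 0.8315 + 5.018 = 5.849 d
K_eq = L_total / Σ(L/K) = 952 / 5.849 = 162.8 m/d
q = K_eq · i = 162.8 × 0.0026 = 0.4232 m/d (same in every zone)
Zone A: v = q/n = 0.4232/0.28 = 1.511 m/d → t_A = 380/1.511 = 251.4 d
Zone B: v = q/n = 0.4232/0.33 = 1.282 m/d → t_B = 572/1.282 = 446.1 d
Total t = 251.4 + 446.1 = 697.5 d
   = 697.5 / 365 = 1.91 yr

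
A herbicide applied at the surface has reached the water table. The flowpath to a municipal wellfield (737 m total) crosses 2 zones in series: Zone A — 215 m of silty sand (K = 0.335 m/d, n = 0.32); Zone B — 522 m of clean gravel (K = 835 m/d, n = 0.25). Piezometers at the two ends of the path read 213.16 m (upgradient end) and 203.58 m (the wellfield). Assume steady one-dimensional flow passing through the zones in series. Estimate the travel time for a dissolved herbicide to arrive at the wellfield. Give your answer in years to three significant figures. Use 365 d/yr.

36.6 years

Total head drop ΔH = 213.16 − 203.58 = 9.58 m
Steady 1-D flow in series ⇒ the Darcy flux q is identical in every zone and the zone head losses add (resistances L/K in series).
Σ(L/K) = 215/0.335 + 522/835 = 641.8 + 0.6251 = 642.4 d
q = ΔH / Σ(L/K) = 9.58 / 642.4 = 0.01491 m/d (same in every zone)
Zone A: v = q/n = 0.01491/0.32 = 0.04660 m/d → t_A = 215/0.04660 = 4614 d
Zone B: v = q/n = 0.01491/0.25 = 0.05965 m/d → t_B = 522/0.05965 = 8751 d
Total t = 4614 + 8751 = 13360 d
   = 13360 / 365 = 36.6 yr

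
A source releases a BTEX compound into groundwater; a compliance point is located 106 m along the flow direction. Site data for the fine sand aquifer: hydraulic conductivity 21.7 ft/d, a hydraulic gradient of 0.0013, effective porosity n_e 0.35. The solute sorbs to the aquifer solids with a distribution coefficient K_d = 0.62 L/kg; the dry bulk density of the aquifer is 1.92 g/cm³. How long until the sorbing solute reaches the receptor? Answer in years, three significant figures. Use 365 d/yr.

52.0 years

K = 21.7 ft/d × 0.3048 = 6.614 m/d
Darcy flux q = K·i = 6.614 × 0.0013 = 0.008598 m/d
v = Ki/n = 6.614·0.0013/0.35 = 0.02457 m/d
Retardation R = 1 + ρ_b·K_d/n = 1 + 1.92×0.62/0.35 = 4.401
Contaminant velocity v_c = v/R = 0.02457/4.401 = 0.005582 m/d
t = L/v_c = 106/0.005582 = 18990 d
   = 18990/365 = 52.0 yr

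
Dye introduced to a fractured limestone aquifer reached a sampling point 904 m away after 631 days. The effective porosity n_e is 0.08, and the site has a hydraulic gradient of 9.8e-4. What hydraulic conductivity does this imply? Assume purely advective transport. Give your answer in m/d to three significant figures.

117 m/d

v = L / t = 904 / 631 = 1.433 m/d
K = v · n / i = 1.433 × 0.08 / 9.8e-4 = 117 m/d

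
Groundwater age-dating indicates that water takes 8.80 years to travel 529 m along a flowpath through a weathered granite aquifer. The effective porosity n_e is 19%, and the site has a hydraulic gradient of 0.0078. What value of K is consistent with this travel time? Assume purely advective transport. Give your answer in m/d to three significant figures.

4.01 m/d

t = 8.80 years = 3212 d
v = L / t = 529 / 3212 = 0.1647 m/d
K = v · n / i = 0.1647 × 0.19 / 0.0078 = 4.01 m/d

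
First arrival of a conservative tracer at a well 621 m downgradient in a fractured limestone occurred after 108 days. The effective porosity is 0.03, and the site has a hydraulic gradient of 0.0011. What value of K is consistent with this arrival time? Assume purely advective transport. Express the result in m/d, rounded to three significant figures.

v = L / t = 621 / 108 = 5.750 m/d
K = v · n / i = 5.750 × 0.03 / 0.0011 = 157 m/d

157 m/d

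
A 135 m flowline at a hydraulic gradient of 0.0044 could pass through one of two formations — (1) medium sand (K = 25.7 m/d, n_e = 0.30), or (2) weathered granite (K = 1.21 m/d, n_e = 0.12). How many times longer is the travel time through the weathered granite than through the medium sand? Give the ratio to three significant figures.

Unit 1 (medium sand): v = 25.7×0.0044/0.30 = 0.3769 m/d, t = 135/0.3769 = 358.2 d
Unit 2 (weathered granite): v = 1.21×0.0044/0.12 = 0.04437 m/d, t = 135/0.04437 = 3043 d
t(weathered granite) / t(medium sand) = 3043/358.2 = 8.50

8.50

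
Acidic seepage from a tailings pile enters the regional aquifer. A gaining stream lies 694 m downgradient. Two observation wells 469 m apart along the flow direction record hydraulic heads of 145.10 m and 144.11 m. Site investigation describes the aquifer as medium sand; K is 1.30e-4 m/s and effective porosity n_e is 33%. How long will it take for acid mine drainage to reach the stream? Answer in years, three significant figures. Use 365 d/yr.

Hydraulic gradient i = (145.10 − 144.11) / 469 = 0.99 / 469 = 0.002111
K = 1.30e-4 m/s × 86400 s/d = 11.23 m/d
q = Ki = 11.23 × 0.002111 = 0.02371 m/d
Seepage velocity v = q / n = 0.02371 / 0.33 = 0.07185 m/d
t = L / v = 694 / 0.07185 = 9659 d
   = 9659 / 365 = 26.5 yr

26.5 years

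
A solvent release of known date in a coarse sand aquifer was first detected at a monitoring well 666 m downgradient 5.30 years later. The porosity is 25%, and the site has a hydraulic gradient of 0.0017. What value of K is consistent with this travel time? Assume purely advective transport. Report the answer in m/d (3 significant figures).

t = 5.30 years = 1935 d
v = L / t = 666 / 1935 = 0.3443 m/d
K = v · n / i = 0.3443 × 0.25 / 0.0017 = 50.6 m/d

50.6 m/d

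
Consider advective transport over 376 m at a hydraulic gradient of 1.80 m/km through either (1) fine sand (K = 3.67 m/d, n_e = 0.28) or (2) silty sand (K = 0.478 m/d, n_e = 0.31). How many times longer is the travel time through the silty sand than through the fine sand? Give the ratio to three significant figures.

Unit 1 (fine sand): v = 3.67×0.0018/0.28 = 0.02359 m/d, t = 376/0.02359 = 15940 d
Unit 2 (silty sand): v = 0.478×0.0018/0.31 = 0.002775 m/d, t = 376/0.002775 = 135500 d
t(silty sand) / t(fine sand) = 135500/15940 = 8.50

8.50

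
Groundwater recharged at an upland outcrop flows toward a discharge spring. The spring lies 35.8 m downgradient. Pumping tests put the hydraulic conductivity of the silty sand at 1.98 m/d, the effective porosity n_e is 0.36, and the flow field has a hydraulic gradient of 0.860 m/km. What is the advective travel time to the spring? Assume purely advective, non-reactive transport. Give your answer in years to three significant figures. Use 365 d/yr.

20.7 years

Darcy flux q = K·i = 1.98 × 8.6e-4 = 0.001703 m/d
v_s = q/n_e = 0.001703/0.36 = 0.004730 m/d
t = L / v = 35.8 / 0.004730 = 7569 d
   = 7569 / 365 = 20.7 yr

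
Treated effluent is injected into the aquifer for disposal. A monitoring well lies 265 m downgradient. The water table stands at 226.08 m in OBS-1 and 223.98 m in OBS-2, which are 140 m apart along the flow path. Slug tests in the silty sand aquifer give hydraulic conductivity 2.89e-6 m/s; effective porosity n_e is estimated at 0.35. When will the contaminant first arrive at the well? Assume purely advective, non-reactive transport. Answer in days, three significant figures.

Hydraulic gradient i = (226.08 − 223.98) / 140 = 2.10 / 140 = 0.01500
K = 2.89e-6 m/s × 86400 s/d = 0.2497 m/d
Specific discharge q = 0.2497 × 0.01500 = 0.003745 m/d
Average linear velocity = 0.003745 / 0.35 = 0.01070 m/d
t = L / v = 265 / 0.01070 = 24760 d

24800 days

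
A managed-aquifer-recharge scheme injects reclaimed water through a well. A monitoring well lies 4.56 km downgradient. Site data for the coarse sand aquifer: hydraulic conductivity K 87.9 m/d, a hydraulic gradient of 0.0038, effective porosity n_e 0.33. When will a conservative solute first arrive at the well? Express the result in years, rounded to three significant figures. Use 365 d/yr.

12.3 years

Darcy flux q = K·i = 87.9 × 0.0038 = 0.3340 m/d
Seepage velocity v = q / n = 0.3340 / 0.33 = 1.012 m/d
L = 4.56 km = 4560 m
t = L / v = 4560 / 1.012 = 4505 d
   = 4505 / 365 = 12.3 yr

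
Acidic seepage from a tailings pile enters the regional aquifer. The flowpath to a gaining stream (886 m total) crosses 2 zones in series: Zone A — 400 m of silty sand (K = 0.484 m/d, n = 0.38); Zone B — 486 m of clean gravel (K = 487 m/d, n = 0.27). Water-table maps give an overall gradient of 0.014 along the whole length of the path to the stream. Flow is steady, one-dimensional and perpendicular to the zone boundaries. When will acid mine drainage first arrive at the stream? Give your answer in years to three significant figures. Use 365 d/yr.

51.8 years

Steady 1-D flow in series ⇒ the Darcy flux q is identical in every zone and the zone head losses add (resistances L/K in series).
Σ(L/K) = 400/0.484 + 486/487 = 826.4 + 0.9979 = 827.4 d
K_eq = L_total / Σ(L/K) = 886 / 827.4 = 1.071 m/d
q = K_eq · i = 1.071 × 0.014 = 0.01499 m/d (same in every zone)
Zone A: v = q/n = 0.01499/0.38 = 0.03945 m/d → t_A = 400/0.03945 = 10140 d
Zone B: v = q/n = 0.01499/0.27 = 0.05552 m/d → t_B = 486/0.05552 = 8753 d
Total t = 10140 + 8753 = 18890 d
   = 18890 / 365 = 51.8 yr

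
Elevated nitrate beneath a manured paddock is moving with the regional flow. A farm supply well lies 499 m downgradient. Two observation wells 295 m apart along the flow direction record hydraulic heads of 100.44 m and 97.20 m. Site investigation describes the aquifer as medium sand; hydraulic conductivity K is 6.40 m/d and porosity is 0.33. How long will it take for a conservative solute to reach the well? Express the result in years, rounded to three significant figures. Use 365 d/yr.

Hydraulic gradient i = (100.44 − 97.20) / 295 = 3.24 / 295 = 0.01098
Specific discharge q = 6.40 × 0.01098 = 0.07029 m/d
v_s = q/n_e = 0.07029/0.33 = 0.2130 m/d
t = L / v = 499 / 0.2130 = 2343 d
   = 2343 / 365 = 6.42 yr

6.42 years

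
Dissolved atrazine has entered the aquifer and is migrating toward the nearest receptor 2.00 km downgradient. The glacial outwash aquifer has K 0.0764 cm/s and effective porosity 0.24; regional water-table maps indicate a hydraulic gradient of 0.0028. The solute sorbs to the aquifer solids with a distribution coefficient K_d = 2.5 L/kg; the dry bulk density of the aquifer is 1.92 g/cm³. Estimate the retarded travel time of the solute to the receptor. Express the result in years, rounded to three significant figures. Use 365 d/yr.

K = 0.0764 cm/s × 864 = 66.01 m/d
q = Ki = 66.01 × 0.0028 = 0.1848 m/d
Average linear velocity = 0.1848 / 0.24 = 0.7701 m/d
Retardation R = 1 + ρ_b·K_d/n = 1 + 1.92×2.5/0.24 = 21.00
Contaminant velocity v_c = v/R = 0.7701/21.00 = 0.03667 m/d
L = 2.00 km = 2000 m
t = L/v_c = 2000/0.03667 = 54540 d
   = 54540/365 = 149 yr

149 years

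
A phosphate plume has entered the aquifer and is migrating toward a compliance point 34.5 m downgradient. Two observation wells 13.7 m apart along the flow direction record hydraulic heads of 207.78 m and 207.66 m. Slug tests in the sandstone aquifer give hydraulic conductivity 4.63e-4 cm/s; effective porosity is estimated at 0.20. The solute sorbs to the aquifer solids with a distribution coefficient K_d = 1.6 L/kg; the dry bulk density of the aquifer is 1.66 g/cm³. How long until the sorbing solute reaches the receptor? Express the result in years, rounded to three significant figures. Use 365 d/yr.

Hydraulic gradient i = (207.78 − 207.66) / 13.7 = 0.12 / 13.7 = 0.008759
K = 4.63e-4 cm/s × 864 = 0.4000 m/d
Darcy flux q = K·i = 0.4000 × 0.008759 = 0.003504 m/d
Seepage velocity v = q / n = 0.003504 / 0.20 = 0.01752 m/d
Retardation R = 1 + ρ_b·K_d/n = 1 + 1.66×1.6/0.20 = 14.28
Contaminant velocity v_c = v/R = 0.01752/14.28 = 0.001227 m/d
t = L/v_c = 34.5/0.001227 = 28120 d
   = 28120/365 = 77.0 yr

77.0 years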